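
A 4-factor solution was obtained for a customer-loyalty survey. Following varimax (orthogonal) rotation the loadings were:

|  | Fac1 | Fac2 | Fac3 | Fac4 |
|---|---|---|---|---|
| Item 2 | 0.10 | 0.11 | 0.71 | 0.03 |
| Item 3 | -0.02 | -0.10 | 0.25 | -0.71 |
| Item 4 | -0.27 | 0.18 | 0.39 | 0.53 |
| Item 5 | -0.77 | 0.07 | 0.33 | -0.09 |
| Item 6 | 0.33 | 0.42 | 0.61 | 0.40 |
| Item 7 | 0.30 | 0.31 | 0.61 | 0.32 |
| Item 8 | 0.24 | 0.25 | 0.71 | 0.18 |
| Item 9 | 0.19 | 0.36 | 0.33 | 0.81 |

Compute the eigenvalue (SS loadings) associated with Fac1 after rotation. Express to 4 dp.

0.9688

SS loadings for Fac1 = 0.10² + (-0.02)² + (-0.27)² + (-0.77)² + 0.33² + 0.30² + 0.24² + 0.19² = 0.0100 + 0.0004 + 0.0729 + 0.5929 + 0.1089 + 0.0900 + 0.0576 + 0.0361 = 0.9688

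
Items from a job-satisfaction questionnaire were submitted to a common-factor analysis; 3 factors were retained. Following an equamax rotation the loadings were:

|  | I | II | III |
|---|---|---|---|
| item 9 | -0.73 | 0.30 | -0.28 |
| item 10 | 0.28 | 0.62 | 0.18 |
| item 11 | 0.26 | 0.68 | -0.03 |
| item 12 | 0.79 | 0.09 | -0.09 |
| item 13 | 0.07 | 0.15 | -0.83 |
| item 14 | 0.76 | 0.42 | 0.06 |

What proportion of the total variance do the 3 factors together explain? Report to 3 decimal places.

0.640

SS loadings by factor: 1.8855, 1.1438, 0.8123; total = 3.8416.
Total variance with 6 standardized items is 6, so the solution explains 3.8416/6 = 0.6403.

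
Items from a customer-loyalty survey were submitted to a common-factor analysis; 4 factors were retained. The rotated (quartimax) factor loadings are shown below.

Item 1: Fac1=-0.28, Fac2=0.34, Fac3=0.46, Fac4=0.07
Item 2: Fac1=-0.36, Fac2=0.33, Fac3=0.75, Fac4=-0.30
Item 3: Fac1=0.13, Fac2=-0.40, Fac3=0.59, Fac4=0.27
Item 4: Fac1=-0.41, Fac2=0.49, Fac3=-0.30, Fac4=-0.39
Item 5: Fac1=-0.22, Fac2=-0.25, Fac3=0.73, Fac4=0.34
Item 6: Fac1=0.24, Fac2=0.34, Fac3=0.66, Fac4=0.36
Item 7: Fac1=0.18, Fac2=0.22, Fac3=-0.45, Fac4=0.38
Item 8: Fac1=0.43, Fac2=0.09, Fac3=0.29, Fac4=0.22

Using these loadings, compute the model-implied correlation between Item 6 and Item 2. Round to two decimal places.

r̂ = Σ λ_i·λ_j across factors = (0.24)(-0.36) + (0.34)(0.33) + (0.66)(0.75) + (0.36)(-0.30)
  = -0.0864 +0.1122 +0.4950 -0.1080 = 0.4128

0.41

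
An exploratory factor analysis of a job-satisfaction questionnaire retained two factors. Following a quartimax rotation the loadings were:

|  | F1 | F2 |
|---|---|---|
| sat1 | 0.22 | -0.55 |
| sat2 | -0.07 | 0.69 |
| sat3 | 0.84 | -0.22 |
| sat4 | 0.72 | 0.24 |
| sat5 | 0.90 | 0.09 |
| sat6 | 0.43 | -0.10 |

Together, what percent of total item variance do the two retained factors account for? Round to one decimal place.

SS loadings by factor: 2.2722, 0.9027; total = 3.1749.
Total variance with 6 standardized items is 6, so the solution explains 3.1749/6 = 0.5292 = 52.91%.

52.9%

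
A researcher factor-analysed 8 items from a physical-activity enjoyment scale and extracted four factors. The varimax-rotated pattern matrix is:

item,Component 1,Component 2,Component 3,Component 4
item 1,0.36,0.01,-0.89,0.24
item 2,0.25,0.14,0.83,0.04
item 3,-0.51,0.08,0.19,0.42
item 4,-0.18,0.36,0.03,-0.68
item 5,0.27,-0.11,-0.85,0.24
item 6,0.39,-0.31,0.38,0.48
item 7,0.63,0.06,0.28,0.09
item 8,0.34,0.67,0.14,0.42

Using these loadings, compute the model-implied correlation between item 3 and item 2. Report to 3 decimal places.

r̂ = Σ λ_i·λ_j across factors = (-0.51)(0.25) + (0.08)(0.14) + (0.19)(0.83) + (0.42)(0.04)
  = -0.1275 +0.0112 +0.1577 +0.0168 = 0.0582

0.058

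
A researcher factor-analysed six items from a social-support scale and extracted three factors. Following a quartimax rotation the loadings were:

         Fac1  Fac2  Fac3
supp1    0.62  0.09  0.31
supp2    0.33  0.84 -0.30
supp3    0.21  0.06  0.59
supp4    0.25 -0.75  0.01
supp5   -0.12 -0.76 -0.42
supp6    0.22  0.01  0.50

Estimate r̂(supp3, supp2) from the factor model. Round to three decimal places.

r̂ = Σ λ_i·λ_j across factors = (0.21)(0.33) + (0.06)(0.84) + (0.59)(-0.30)
  = +0.0693 +0.0504 -0.1770 = -0.0573

-0.057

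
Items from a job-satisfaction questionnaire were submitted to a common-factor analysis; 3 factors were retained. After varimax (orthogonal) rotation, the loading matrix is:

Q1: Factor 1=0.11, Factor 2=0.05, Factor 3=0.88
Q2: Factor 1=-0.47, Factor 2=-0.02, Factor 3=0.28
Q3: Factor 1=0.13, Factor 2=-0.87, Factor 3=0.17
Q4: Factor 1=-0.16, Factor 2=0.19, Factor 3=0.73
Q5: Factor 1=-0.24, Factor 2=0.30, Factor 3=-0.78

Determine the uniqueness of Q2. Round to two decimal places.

0.70

h² = (-0.47)² + (-0.02)² + 0.28² = 0.2209 + 0.0004 + 0.0784 = 0.2997
Uniqueness u² = 1 − h² = 1 − 0.2997 = 0.7003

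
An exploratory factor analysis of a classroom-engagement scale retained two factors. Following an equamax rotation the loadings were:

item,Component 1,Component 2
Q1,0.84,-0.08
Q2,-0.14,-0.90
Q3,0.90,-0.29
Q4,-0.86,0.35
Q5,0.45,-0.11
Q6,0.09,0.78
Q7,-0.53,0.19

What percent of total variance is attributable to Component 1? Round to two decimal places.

39.52%

SS loadings for Component 1 = 0.84² + (-0.14)² + 0.90² + (-0.86)² + 0.45² + 0.09² + (-0.53)² = 2.7663
With 7 standardized items, total variance = 7. Proportion = 2.7663/7 = 0.3952 → 39.52%.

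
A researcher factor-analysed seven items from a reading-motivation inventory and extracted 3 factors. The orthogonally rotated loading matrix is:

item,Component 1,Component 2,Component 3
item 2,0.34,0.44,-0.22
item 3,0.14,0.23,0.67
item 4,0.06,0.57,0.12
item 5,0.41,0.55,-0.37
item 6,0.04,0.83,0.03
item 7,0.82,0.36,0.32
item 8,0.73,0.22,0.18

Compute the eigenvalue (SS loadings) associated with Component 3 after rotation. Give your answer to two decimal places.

SS loadings for Component 3 = (-0.22)² + 0.67² + 0.12² + (-0.37)² + 0.03² + 0.32² + 0.18² = 0.0484 + 0.4489 + 0.0144 + 0.1369 + 0.0009 + 0.1024 + 0.0324 = 0.7843

0.78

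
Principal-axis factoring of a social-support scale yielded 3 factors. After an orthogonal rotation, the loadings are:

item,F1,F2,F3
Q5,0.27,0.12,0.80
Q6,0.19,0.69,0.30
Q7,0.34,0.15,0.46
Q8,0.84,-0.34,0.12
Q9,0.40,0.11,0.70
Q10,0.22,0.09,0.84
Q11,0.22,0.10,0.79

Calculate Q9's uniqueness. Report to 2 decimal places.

0.34

h² = 0.40² + 0.11² + 0.70² = 0.1600 + 0.0121 + 0.4900 = 0.6621
Uniqueness u² = 1 − h² = 1 − 0.6621 = 0.3379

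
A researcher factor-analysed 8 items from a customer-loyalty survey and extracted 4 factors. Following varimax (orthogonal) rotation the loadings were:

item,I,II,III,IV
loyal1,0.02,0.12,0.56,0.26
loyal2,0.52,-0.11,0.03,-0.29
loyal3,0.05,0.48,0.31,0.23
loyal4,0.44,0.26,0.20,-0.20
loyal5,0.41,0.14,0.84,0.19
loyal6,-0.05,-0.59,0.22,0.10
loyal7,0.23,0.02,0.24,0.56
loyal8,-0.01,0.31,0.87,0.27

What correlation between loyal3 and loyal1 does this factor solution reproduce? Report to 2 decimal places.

r̂ = Σ λ_i·λ_j across factors = (0.05)(0.02) + (0.48)(0.12) + (0.31)(0.56) + (0.23)(0.26)
  = +0.0010 +0.0576 +0.1736 +0.0598 = 0.2920

0.29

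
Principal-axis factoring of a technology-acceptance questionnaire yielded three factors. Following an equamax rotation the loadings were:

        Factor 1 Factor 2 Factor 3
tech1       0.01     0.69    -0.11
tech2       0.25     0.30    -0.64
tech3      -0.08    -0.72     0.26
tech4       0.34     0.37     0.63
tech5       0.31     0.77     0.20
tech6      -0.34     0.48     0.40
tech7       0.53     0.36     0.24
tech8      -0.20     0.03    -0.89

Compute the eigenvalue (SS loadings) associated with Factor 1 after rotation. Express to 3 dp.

0.717

SS loadings for Factor 1 = 0.01² + 0.25² + (-0.08)² + 0.34² + 0.31² + (-0.34)² + 0.53² + (-0.20)² = 0.0001 + 0.0625 + 0.0064 + 0.1156 + 0.0961 + 0.1156 + 0.2809 + 0.0400 = 0.7172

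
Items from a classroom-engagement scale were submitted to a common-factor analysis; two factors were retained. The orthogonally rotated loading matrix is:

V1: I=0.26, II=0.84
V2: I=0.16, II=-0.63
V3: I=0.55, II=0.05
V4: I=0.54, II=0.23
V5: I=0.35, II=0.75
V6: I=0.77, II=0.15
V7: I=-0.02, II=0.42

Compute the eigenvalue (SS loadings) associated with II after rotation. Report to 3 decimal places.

1.919

SS loadings for II = 0.84² + (-0.63)² + 0.05² + 0.23² + 0.75² + 0.15² + 0.42² = 0.7056 + 0.3969 + 0.0025 + 0.0529 + 0.5625 + 0.0225 + 0.1764 = 1.9193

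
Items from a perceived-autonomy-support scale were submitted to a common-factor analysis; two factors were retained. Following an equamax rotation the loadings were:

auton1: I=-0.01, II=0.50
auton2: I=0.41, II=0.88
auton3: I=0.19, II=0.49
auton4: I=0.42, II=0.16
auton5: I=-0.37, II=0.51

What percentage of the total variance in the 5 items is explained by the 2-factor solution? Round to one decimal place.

41.4%

SS loadings by factor: 0.5176, 1.5502; total = 2.0678.
Total variance with 5 standardized items is 5, so the solution explains 2.0678/5 = 0.4136 = 41.36%.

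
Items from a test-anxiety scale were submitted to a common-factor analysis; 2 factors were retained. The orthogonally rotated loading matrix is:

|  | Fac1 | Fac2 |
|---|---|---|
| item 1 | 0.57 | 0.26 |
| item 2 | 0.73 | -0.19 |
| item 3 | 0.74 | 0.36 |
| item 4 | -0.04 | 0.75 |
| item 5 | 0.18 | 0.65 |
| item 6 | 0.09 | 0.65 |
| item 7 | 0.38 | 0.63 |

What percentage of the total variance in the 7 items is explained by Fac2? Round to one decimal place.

SS loadings for Fac2 = 0.26² + (-0.19)² + 0.36² + 0.75² + 0.65² + 0.65² + 0.63² = 2.0377
With 7 standardized items, total variance = 7. Proportion = 2.0377/7 = 0.2911 → 29.11%.

29.1%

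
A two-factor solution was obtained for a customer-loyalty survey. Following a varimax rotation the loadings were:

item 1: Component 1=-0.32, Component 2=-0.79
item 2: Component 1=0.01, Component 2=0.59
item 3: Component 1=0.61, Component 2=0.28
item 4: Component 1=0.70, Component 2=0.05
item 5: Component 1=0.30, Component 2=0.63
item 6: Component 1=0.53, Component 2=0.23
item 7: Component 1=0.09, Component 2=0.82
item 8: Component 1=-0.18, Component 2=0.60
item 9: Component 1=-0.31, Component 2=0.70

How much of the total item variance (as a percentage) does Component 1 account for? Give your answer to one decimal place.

16.4%

SS loadings for Component 1 = (-0.32)² + 0.01² + 0.61² + 0.70² + 0.30² + 0.53² + 0.09² + (-0.18)² + (-0.31)² = 1.4721
With 9 standardized items, total variance = 9. Proportion = 1.4721/9 = 0.1636 → 16.36%.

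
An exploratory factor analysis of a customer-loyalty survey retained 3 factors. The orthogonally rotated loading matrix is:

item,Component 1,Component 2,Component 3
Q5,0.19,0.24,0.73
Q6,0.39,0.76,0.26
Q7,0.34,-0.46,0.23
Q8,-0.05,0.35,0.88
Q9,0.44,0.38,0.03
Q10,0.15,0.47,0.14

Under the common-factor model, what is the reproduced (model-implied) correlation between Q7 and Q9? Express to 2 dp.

-0.02

r̂ = Σ λ_i·λ_j across factors = (0.34)(0.44) + (-0.46)(0.38) + (0.23)(0.03)
  = +0.1496 -0.1748 +0.0069 = -0.0183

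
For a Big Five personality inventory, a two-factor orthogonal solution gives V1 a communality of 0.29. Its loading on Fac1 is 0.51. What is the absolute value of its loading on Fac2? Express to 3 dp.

Under orthogonal rotation h² = Σλ², so λ_Fac2² = h² − (0.2601) = 0.29 − 0.2601 = 0.0299.
|λ| = √0.0299 = 0.1729.

0.173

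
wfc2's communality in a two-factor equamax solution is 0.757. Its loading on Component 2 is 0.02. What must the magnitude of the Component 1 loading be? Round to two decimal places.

Under orthogonal rotation h² = Σλ², so λ_Component 1² = h² − (0.0004) = 0.757 − 0.0004 = 0.7566.
|λ| = √0.7566 = 0.8698.

0.87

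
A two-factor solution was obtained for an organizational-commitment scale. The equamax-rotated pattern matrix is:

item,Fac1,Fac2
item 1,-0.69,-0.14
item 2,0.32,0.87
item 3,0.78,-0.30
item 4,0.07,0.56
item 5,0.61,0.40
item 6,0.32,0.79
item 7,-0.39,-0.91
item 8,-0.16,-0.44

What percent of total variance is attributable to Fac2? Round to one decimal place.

SS loadings for Fac2 = (-0.14)² + 0.87² + (-0.30)² + 0.56² + 0.40² + 0.79² + (-0.91)² + (-0.44)² = 2.9859
With 8 standardized items, total variance = 8. Proportion = 2.9859/8 = 0.3732 → 37.32%.

37.3%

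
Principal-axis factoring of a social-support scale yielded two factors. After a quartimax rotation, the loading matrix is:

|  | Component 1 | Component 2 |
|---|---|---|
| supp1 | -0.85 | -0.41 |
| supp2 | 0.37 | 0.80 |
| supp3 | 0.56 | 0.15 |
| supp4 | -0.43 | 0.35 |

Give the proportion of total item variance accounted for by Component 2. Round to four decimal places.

0.2383

SS loadings for Component 2 = (-0.41)² + 0.80² + 0.15² + 0.35² = 0.9531
Proportion of variance = 0.9531 / 4 = 0.2383.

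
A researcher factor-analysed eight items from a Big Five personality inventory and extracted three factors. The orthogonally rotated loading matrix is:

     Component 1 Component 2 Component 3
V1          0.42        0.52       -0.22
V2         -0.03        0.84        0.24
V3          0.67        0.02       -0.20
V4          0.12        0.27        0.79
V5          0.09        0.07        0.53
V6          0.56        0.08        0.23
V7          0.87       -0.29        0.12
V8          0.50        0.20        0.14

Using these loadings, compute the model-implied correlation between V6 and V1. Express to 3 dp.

r̂ = Σ λ_i·λ_j across factors = (0.56)(0.42) + (0.08)(0.52) + (0.23)(-0.22)
  = +0.2352 +0.0416 -0.0506 = 0.2262

0.226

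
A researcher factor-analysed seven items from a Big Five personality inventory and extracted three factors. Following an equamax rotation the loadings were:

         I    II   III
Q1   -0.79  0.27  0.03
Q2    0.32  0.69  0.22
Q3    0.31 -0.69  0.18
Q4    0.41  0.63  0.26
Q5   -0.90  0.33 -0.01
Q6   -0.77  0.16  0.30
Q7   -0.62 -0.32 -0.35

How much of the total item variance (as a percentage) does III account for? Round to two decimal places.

SS loadings for III = 0.03² + 0.22² + 0.18² + 0.26² + (-0.01)² + 0.30² + (-0.35)² = 0.3619
With 7 standardized items, total variance = 7. Proportion = 0.3619/7 = 0.0517 → 5.17%.

5.17%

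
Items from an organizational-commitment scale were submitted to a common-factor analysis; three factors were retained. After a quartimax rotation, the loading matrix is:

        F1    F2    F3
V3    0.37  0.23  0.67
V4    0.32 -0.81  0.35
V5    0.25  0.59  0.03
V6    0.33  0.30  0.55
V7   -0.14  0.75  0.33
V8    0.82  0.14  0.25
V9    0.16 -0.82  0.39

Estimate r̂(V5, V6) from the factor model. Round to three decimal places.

0.276

r̂ = Σ λ_i·λ_j across factors = (0.25)(0.33) + (0.59)(0.30) + (0.03)(0.55)
  = +0.0825 +0.1770 +0.0165 = 0.2760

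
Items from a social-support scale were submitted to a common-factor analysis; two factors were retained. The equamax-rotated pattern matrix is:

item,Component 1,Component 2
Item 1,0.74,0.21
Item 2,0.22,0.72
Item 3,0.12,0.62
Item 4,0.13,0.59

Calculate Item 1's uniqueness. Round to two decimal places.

h² = 0.74² + 0.21² = 0.5476 + 0.0441 = 0.5917
Uniqueness u² = 1 − h² = 1 − 0.5917 = 0.4083

0.41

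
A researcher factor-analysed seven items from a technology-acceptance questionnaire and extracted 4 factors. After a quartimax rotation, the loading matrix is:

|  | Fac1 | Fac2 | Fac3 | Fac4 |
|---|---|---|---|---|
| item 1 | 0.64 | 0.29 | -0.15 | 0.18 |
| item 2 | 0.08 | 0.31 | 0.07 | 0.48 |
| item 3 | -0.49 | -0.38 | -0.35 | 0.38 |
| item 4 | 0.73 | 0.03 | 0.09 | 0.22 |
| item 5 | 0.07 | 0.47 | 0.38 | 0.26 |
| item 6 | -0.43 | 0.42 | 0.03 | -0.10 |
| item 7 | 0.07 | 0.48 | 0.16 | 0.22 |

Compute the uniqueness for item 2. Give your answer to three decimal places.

h² = 0.08² + 0.31² + 0.07² + 0.48² = 0.0064 + 0.0961 + 0.0049 + 0.2304 = 0.3378
Uniqueness u² = 1 − h² = 1 − 0.3378 = 0.6622

0.662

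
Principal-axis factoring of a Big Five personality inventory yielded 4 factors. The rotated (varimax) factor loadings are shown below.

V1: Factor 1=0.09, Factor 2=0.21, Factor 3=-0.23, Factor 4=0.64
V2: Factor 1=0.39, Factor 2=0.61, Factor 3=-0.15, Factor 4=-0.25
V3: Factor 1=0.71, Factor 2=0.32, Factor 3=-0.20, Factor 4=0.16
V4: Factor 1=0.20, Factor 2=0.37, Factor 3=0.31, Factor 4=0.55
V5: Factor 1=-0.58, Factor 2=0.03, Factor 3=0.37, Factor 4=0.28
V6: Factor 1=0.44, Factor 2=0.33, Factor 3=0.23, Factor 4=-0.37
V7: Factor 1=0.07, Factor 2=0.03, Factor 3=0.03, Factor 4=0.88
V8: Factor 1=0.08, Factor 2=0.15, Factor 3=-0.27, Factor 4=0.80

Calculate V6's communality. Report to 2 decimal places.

0.49

h² = 0.44² + 0.33² + 0.23² + (-0.37)² = 0.1936 + 0.1089 + 0.0529 + 0.1369 = 0.4923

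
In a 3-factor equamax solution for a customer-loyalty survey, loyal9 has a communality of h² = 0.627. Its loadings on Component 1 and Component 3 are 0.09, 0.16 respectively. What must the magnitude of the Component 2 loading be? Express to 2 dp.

0.77

Under orthogonal rotation h² = Σλ², so λ_Component 2² = h² − (0.0337) = 0.627 − 0.0337 = 0.5933.
|λ| = √0.5933 = 0.7703.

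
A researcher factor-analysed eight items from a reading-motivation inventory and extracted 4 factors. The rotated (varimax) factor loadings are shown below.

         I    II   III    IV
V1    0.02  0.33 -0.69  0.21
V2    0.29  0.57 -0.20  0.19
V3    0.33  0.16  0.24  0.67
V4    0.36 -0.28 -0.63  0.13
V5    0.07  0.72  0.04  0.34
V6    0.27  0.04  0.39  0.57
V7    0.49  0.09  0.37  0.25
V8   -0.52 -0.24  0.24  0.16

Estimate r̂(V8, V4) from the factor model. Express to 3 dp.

r̂ = Σ λ_i·λ_j across factors = (-0.52)(0.36) + (-0.24)(-0.28) + (0.24)(-0.63) + (0.16)(0.13)
  = -0.1872 +0.0672 -0.1512 +0.0208 = -0.2504

-0.250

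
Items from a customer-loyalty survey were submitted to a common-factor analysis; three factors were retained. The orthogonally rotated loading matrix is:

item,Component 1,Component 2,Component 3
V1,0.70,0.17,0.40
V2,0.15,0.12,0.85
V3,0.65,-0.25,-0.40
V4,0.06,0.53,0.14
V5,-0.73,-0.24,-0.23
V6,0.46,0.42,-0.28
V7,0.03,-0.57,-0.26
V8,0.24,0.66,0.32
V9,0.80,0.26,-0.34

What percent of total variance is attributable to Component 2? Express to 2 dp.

16.10%

SS loadings for Component 2 = 0.17² + 0.12² + (-0.25)² + 0.53² + (-0.24)² + 0.42² + (-0.57)² + 0.66² + 0.26² = 1.4488
With 9 standardized items, total variance = 9. Proportion = 1.4488/9 = 0.1610 → 16.10%.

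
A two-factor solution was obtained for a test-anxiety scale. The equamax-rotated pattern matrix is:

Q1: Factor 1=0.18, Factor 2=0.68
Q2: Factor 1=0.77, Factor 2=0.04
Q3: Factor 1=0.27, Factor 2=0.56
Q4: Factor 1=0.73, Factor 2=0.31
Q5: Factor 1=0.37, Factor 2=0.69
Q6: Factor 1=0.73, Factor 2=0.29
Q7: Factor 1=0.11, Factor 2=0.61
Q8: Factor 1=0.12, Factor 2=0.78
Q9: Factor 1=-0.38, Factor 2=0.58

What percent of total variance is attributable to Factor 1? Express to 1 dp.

SS loadings for Factor 1 = 0.18² + 0.77² + 0.27² + 0.73² + 0.37² + 0.73² + 0.11² + 0.12² + (-0.38)² = 2.0718
With 9 standardized items, total variance = 9. Proportion = 2.0718/9 = 0.2302 → 23.02%.

23.0%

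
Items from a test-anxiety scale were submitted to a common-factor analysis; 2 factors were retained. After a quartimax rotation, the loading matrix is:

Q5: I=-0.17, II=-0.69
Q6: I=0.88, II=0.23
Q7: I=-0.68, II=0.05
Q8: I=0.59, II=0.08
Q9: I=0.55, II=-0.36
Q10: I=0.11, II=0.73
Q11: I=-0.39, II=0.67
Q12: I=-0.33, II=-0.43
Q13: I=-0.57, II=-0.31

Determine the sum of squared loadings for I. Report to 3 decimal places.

SS loadings for I = (-0.17)² + 0.88² + (-0.68)² + 0.59² + 0.55² + 0.11² + (-0.39)² + (-0.33)² + (-0.57)² = 0.0289 + 0.7744 + 0.4624 + 0.3481 + 0.3025 + 0.0121 + 0.1521 + 0.1089 + 0.3249 = 2.5143

2.514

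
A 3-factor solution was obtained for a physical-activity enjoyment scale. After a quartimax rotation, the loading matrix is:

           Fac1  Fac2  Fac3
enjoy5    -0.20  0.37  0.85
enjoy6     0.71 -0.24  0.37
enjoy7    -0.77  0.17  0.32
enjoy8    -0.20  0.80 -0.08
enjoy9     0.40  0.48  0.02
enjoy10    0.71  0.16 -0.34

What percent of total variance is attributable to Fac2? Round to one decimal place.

SS loadings for Fac2 = 0.37² + (-0.24)² + 0.17² + 0.80² + 0.48² + 0.16² = 1.1194
With 6 standardized items, total variance = 6. Proportion = 1.1194/6 = 0.1866 → 18.66%.

18.7%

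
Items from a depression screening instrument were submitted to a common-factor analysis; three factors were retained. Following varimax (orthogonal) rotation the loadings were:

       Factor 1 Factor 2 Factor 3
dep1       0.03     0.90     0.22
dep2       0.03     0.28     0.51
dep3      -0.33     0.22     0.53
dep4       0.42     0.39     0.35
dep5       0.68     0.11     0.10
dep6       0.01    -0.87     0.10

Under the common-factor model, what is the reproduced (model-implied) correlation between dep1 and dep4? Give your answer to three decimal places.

r̂ = Σ λ_i·λ_j across factors = (0.03)(0.42) + (0.90)(0.39) + (0.22)(0.35)
  = +0.0126 +0.3510 +0.0770 = 0.4406

0.441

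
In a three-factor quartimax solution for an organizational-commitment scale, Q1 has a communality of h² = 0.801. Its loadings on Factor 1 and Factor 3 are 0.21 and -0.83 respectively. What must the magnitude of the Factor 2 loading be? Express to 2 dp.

0.26

Under orthogonal rotation h² = Σλ², so λ_Factor 2² = h² − (0.7330) = 0.801 − 0.7330 = 0.0680.
|λ| = √0.0680 = 0.2608.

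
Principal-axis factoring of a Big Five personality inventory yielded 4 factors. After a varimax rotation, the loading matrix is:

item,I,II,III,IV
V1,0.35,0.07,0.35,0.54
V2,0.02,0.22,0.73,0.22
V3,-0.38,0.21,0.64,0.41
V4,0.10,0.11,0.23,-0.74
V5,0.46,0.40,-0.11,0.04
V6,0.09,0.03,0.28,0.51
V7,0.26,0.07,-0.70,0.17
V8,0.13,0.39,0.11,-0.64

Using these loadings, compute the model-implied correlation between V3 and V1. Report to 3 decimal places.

r̂ = Σ λ_i·λ_j across factors = (-0.38)(0.35) + (0.21)(0.07) + (0.64)(0.35) + (0.41)(0.54)
  = -0.1330 +0.0147 +0.2240 +0.2214 = 0.3271

0.327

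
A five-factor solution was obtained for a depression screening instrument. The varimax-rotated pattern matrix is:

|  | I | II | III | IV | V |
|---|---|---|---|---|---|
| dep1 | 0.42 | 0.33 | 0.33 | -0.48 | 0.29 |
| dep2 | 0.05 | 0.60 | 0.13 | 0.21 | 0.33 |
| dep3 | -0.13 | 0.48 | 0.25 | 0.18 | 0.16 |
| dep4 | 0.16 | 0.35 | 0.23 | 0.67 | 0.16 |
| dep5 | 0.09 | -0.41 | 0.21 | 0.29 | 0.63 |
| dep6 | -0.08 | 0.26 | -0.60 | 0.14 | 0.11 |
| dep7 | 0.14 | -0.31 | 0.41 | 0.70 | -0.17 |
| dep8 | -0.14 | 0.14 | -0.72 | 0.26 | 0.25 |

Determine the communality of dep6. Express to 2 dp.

0.47

h² = (-0.08)² + 0.26² + (-0.60)² + 0.14² + 0.11² = 0.0064 + 0.0676 + 0.3600 + 0.0196 + 0.0121 = 0.4657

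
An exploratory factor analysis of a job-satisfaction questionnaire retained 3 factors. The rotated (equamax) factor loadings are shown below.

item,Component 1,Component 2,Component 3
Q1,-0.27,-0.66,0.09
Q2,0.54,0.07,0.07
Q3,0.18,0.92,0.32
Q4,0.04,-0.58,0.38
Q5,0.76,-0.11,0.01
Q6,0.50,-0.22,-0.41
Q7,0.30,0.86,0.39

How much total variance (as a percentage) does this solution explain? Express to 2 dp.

Communalities: 0.5166, 0.3014, 0.9812, 0.4824, 0.5898, 0.4665, 0.9817; Σh² = 4.3196.
Total variance with 7 standardized items is 7, so the solution explains 4.3196/7 = 0.6171 = 61.71%.

61.71%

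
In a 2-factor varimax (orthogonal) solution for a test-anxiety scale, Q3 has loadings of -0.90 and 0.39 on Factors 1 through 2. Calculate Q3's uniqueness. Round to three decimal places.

h² = (-0.90)² + 0.39² = 0.8100 + 0.1521 = 0.9621
Uniqueness u² = 1 − h² = 1 − 0.9621 = 0.0379

0.038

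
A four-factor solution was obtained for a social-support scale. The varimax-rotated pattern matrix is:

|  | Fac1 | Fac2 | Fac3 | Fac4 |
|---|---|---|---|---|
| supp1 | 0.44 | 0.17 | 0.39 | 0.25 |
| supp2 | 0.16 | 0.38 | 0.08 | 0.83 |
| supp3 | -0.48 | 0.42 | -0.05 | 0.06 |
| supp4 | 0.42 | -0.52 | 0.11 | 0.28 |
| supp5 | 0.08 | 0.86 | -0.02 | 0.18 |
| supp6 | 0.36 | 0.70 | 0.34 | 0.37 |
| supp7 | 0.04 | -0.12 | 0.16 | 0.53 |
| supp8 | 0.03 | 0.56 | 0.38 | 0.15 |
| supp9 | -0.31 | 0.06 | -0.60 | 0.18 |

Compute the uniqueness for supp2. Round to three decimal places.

0.135

h² = 0.16² + 0.38² + 0.08² + 0.83² = 0.0256 + 0.1444 + 0.0064 + 0.6889 = 0.8653
Uniqueness u² = 1 − h² = 1 − 0.8653 = 0.1347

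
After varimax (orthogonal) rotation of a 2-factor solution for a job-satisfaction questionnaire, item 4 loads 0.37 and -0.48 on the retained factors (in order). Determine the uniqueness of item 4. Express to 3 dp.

h² = 0.37² + (-0.48)² = 0.1369 + 0.2304 = 0.3673
Uniqueness u² = 1 − h² = 1 − 0.3673 = 0.6327

0.633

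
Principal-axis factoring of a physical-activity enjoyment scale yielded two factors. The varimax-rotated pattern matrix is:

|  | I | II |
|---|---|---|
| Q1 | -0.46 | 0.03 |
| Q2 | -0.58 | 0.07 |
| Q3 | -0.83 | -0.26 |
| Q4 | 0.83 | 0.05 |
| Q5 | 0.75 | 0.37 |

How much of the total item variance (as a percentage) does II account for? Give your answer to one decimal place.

SS loadings for II = 0.03² + 0.07² + (-0.26)² + 0.05² + 0.37² = 0.2128
With 5 standardized items, total variance = 5. Proportion = 0.2128/5 = 0.0426 → 4.26%.

4.3%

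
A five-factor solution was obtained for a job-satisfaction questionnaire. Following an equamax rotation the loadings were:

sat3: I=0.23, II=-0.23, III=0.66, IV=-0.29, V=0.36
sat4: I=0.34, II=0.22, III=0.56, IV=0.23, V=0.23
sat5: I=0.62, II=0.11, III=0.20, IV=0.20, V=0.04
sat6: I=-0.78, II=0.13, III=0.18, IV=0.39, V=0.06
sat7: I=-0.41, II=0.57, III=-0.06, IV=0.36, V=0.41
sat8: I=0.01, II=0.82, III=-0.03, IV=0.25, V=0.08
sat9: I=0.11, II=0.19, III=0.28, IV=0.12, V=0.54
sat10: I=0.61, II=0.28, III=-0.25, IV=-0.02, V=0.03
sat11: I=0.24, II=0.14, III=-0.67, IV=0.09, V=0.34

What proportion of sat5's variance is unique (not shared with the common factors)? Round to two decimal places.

0.52

h² = 0.62² + 0.11² + 0.20² + 0.20² + 0.04² = 0.3844 + 0.0121 + 0.0400 + 0.0400 + 0.0016 = 0.4781
Uniqueness u² = 1 − h² = 1 − 0.4781 = 0.5219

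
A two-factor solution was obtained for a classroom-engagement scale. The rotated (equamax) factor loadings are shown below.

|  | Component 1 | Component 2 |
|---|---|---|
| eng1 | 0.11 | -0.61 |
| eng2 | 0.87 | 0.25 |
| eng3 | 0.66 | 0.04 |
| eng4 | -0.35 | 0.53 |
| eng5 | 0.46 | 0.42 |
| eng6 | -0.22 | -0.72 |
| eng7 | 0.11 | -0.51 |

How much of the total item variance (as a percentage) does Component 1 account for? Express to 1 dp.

SS loadings for Component 1 = 0.11² + 0.87² + 0.66² + (-0.35)² + 0.46² + (-0.22)² + 0.11² = 1.5992
With 7 standardized items, total variance = 7. Proportion = 1.5992/7 = 0.2285 → 22.85%.

22.8%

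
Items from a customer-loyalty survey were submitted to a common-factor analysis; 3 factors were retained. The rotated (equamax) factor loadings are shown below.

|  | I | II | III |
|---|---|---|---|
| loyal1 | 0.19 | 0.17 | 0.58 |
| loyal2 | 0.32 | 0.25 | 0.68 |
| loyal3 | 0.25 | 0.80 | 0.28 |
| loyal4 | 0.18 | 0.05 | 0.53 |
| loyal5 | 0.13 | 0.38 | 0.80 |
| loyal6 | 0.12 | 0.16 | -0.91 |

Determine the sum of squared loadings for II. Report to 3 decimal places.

0.904

SS loadings for II = 0.17² + 0.25² + 0.80² + 0.05² + 0.38² + 0.16² = 0.0289 + 0.0625 + 0.6400 + 0.0025 + 0.1444 + 0.0256 = 0.9039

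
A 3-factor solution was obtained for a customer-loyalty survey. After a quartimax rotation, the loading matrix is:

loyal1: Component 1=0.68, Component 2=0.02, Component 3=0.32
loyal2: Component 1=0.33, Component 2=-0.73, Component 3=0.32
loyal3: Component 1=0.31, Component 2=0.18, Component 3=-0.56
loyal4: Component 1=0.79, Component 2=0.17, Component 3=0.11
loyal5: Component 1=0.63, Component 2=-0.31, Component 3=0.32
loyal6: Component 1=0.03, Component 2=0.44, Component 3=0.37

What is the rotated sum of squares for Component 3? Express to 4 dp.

0.7698

SS loadings for Component 3 = 0.32² + 0.32² + (-0.56)² + 0.11² + 0.32² + 0.37² = 0.1024 + 0.1024 + 0.3136 + 0.0121 + 0.1024 + 0.1369 = 0.7698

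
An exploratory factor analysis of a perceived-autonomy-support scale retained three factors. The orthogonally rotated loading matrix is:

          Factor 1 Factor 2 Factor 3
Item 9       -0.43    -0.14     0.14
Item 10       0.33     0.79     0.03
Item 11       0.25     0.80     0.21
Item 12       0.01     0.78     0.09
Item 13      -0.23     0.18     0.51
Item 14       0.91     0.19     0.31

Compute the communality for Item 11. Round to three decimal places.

0.747

h² = 0.25² + 0.80² + 0.21² = 0.0625 + 0.6400 + 0.0441 = 0.7466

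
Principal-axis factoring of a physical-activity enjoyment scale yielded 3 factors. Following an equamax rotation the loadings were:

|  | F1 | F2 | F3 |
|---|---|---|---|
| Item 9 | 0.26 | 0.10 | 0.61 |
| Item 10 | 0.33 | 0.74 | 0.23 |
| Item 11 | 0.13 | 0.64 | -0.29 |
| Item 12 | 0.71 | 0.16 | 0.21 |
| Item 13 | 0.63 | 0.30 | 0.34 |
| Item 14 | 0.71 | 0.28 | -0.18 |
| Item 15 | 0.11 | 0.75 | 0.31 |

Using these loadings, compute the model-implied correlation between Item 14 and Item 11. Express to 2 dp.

0.32

r̂ = Σ λ_i·λ_j across factors = (0.71)(0.13) + (0.28)(0.64) + (-0.18)(-0.29)
  = +0.0923 +0.1792 +0.0522 = 0.3237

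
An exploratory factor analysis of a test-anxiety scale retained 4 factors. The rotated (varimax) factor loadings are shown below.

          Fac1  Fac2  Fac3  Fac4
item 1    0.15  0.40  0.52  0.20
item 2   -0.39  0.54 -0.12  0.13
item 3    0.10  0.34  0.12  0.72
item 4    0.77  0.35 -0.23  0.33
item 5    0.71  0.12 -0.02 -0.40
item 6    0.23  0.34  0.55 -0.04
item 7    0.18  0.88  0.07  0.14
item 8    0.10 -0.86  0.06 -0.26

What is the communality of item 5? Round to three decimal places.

h² = 0.71² + 0.12² + (-0.02)² + (-0.40)² = 0.5041 + 0.0144 + 0.0004 + 0.1600 = 0.6789

0.679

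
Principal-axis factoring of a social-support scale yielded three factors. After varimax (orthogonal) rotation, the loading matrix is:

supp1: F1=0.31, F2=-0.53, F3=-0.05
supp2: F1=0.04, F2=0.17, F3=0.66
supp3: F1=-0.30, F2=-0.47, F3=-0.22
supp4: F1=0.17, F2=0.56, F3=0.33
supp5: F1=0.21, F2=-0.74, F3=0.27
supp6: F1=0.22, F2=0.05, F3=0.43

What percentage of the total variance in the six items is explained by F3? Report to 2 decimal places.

14.22%

SS loadings for F3 = (-0.05)² + 0.66² + (-0.22)² + 0.33² + 0.27² + 0.43² = 0.8532
With 6 standardized items, total variance = 6. Proportion = 0.8532/6 = 0.1422 → 14.22%.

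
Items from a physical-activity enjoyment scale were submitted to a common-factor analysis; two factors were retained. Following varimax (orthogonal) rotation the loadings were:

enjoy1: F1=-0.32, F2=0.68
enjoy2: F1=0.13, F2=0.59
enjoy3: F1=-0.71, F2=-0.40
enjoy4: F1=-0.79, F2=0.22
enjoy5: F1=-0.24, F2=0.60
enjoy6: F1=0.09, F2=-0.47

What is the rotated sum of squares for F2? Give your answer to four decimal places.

1.5998

SS loadings for F2 = 0.68² + 0.59² + (-0.40)² + 0.22² + 0.60² + (-0.47)² = 0.4624 + 0.3481 + 0.1600 + 0.0484 + 0.3600 + 0.2209 = 1.5998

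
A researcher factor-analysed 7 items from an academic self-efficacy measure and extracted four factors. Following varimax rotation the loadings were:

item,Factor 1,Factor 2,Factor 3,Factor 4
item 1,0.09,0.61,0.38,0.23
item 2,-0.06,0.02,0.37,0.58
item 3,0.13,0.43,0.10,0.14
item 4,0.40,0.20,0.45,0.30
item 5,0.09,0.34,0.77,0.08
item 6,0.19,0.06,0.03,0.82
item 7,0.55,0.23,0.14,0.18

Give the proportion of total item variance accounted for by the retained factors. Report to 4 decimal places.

0.5174

SS loadings by factor: 0.5353, 0.7695, 1.1072, 1.2101; total = 3.6221.
Total variance with 7 standardized items is 7, so the solution explains 3.6221/7 = 0.5174.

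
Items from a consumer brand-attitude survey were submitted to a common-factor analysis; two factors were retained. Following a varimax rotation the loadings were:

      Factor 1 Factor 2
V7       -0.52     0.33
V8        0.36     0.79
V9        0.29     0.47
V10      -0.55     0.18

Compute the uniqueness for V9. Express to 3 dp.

0.695

h² = 0.29² + 0.47² = 0.0841 + 0.2209 = 0.3050
Uniqueness u² = 1 − h² = 1 − 0.3050 = 0.6950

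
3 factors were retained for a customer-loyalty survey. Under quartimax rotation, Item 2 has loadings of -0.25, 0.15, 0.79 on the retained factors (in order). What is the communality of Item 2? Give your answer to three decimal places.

0.709

h² = (-0.25)² + 0.15² + 0.79² = 0.0625 + 0.0225 + 0.6241 = 0.7091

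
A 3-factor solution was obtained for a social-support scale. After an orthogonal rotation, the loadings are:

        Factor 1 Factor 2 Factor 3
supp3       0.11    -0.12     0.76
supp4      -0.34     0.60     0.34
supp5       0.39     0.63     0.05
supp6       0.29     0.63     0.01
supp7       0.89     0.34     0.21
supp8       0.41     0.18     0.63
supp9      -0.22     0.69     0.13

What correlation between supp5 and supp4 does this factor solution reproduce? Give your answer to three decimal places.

0.262

r̂ = Σ λ_i·λ_j across factors = (0.39)(-0.34) + (0.63)(0.60) + (0.05)(0.34)
  = -0.1326 +0.3780 +0.0170 = 0.2624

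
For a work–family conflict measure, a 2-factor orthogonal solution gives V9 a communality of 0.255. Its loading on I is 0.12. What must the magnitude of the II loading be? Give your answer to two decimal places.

0.49

Under orthogonal rotation h² = Σλ², so λ_II² = h² − (0.0144) = 0.255 − 0.0144 = 0.2406.
|λ| = √0.2406 = 0.4905.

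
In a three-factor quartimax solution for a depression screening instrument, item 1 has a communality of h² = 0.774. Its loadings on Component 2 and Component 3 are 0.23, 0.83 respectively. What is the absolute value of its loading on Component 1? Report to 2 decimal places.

Under orthogonal rotation h² = Σλ², so λ_Component 1² = h² − (0.7418) = 0.774 − 0.7418 = 0.0322.
|λ| = √0.0322 = 0.1794.

0.18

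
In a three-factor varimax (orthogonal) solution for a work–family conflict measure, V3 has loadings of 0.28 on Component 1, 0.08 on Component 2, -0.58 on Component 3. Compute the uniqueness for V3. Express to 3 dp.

h² = 0.28² + 0.08² + (-0.58)² = 0.0784 + 0.0064 + 0.3364 = 0.4212
Uniqueness u² = 1 − h² = 1 − 0.4212 = 0.5788

0.579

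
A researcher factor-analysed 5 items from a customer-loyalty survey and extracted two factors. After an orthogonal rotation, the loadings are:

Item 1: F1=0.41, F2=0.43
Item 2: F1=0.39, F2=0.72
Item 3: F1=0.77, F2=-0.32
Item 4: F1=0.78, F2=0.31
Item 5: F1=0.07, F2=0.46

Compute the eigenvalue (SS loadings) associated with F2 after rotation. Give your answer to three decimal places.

SS loadings for F2 = 0.43² + 0.72² + (-0.32)² + 0.31² + 0.46² = 0.1849 + 0.5184 + 0.1024 + 0.0961 + 0.2116 = 1.1134

1.113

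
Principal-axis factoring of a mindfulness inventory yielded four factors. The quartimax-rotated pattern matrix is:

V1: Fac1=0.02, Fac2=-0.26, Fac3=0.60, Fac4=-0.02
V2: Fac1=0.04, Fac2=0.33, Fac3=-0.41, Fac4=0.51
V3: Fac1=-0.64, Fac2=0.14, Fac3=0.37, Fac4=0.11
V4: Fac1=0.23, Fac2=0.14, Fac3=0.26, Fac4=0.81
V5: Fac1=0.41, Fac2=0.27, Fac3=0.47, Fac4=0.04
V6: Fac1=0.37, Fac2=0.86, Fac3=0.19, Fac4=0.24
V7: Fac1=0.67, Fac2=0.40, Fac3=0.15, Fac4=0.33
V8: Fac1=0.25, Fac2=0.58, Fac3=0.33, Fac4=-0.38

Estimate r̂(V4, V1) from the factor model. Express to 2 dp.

0.11

r̂ = Σ λ_i·λ_j across factors = (0.23)(0.02) + (0.14)(-0.26) + (0.26)(0.60) + (0.81)(-0.02)
  = +0.0046 -0.0364 +0.1560 -0.0162 = 0.1080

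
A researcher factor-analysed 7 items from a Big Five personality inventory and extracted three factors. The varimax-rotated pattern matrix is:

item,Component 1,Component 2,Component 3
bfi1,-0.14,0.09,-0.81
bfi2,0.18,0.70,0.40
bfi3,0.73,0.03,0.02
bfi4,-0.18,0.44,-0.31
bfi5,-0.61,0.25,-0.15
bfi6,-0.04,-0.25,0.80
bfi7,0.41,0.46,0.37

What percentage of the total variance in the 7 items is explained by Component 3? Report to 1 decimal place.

SS loadings for Component 3 = (-0.81)² + 0.40² + 0.02² + (-0.31)² + (-0.15)² + 0.80² + 0.37² = 1.7120
With 7 standardized items, total variance = 7. Proportion = 1.7120/7 = 0.2446 → 24.46%.

24.5%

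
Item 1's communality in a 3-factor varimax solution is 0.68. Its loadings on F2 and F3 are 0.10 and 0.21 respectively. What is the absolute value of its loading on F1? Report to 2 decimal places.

0.79

Under orthogonal rotation h² = Σλ², so λ_F1² = h² − (0.0541) = 0.68 − 0.0541 = 0.6259.
|λ| = √0.6259 = 0.7911.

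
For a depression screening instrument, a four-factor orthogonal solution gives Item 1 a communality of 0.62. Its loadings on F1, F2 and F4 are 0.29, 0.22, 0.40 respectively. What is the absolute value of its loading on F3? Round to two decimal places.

Under orthogonal rotation h² = Σλ², so λ_F3² = h² − (0.2925) = 0.62 − 0.2925 = 0.3275.
|λ| = √0.3275 = 0.5723.

0.57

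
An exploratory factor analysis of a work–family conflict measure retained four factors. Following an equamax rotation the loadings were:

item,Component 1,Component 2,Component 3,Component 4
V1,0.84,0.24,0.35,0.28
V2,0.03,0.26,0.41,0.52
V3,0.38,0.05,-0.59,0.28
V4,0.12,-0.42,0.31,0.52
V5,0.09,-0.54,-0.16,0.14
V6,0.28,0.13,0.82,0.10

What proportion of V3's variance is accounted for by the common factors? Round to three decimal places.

h² = 0.38² + 0.05² + (-0.59)² + 0.28² = 0.1444 + 0.0025 + 0.3481 + 0.0784 = 0.5734

0.573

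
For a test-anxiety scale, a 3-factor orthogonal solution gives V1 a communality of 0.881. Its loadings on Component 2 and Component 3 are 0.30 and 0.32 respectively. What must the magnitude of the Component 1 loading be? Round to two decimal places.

0.83

Under orthogonal rotation h² = Σλ², so λ_Component 1² = h² − (0.1924) = 0.881 − 0.1924 = 0.6886.
|λ| = √0.6886 = 0.8298.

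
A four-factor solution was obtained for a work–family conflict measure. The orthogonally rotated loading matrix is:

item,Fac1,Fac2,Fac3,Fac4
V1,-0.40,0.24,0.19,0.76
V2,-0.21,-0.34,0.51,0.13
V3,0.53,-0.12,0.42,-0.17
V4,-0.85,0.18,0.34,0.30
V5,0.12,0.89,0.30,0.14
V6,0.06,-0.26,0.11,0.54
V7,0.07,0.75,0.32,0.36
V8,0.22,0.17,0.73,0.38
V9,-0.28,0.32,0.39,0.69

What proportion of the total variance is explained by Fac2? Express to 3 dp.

SS loadings for Fac2 = 0.24² + (-0.34)² + (-0.12)² + 0.18² + 0.89² + (-0.26)² + 0.75² + 0.17² + 0.32² = 1.7735
Proportion of variance = 1.7735 / 9 = 0.1971.

0.197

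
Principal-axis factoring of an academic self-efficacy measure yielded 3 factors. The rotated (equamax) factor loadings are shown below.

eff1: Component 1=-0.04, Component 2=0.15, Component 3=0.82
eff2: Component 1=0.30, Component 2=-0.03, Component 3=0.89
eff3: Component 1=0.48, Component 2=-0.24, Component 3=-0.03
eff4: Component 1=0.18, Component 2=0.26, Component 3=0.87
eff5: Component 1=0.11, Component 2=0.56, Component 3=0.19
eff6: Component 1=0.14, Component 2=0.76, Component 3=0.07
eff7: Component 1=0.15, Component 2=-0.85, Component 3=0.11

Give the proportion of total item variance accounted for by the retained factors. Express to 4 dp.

0.6352

SS loadings by factor: 0.4086, 1.7623, 2.2754; total = 4.4463.
Total variance with 7 standardized items is 7, so the solution explains 4.4463/7 = 0.6352.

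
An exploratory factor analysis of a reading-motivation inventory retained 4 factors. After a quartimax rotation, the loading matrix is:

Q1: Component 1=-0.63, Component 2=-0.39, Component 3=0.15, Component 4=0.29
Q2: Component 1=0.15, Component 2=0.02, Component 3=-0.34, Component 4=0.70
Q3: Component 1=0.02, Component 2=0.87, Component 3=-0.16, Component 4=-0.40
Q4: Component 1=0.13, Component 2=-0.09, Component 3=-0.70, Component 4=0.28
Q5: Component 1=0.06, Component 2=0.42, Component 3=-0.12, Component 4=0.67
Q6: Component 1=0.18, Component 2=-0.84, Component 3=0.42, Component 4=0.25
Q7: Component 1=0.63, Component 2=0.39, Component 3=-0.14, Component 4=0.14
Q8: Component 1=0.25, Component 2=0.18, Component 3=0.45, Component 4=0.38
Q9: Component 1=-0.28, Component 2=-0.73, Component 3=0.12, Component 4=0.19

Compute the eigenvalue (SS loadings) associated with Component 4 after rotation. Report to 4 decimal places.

1.5240

SS loadings for Component 4 = 0.29² + 0.70² + (-0.40)² + 0.28² + 0.67² + 0.25² + 0.14² + 0.38² + 0.19² = 0.0841 + 0.4900 + 0.1600 + 0.0784 + 0.4489 + 0.0625 + 0.0196 + 0.1444 + 0.0361 = 1.5240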